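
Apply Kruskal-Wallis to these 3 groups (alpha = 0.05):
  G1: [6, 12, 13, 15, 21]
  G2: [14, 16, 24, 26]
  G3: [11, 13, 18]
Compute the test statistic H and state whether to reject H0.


Step 1: Combine all N = 12 observations and assign midranks.
sorted (value, group, rank): (6,G1,1), (11,G3,2), (12,G1,3), (13,G1,4.5), (13,G3,4.5), (14,G2,6), (15,G1,7), (16,G2,8), (18,G3,9), (21,G1,10), (24,G2,11), (26,G2,12)
Step 2: Sum ranks within each group.
R_1 = 25.5 (n_1 = 5)
R_2 = 37 (n_2 = 4)
R_3 = 15.5 (n_3 = 3)
Step 3: H = 12/(N(N+1)) * sum(R_i^2/n_i) - 3(N+1)
     = 12/(12*13) * (25.5^2/5 + 37^2/4 + 15.5^2/3) - 3*13
     = 0.076923 * 552.383 - 39
     = 3.491026.
Step 4: Ties present; correction factor C = 1 - 6/(12^3 - 12) = 0.996503. Corrected H = 3.491026 / 0.996503 = 3.503275.
Step 5: Under H0, H ~ chi^2(2); p-value = 0.173490.
Step 6: alpha = 0.05. fail to reject H0.

H = 3.5033, df = 2, p = 0.173490, fail to reject H0.


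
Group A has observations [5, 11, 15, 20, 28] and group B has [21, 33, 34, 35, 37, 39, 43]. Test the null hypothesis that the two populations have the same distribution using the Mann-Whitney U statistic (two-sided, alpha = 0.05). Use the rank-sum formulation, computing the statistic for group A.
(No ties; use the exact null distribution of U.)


Step 1: Combine and sort all 12 observations; assign midranks.
sorted (value, group): (5,X), (11,X), (15,X), (20,X), (21,Y), (28,X), (33,Y), (34,Y), (35,Y), (37,Y), (39,Y), (43,Y)
ranks: 5->1, 11->2, 15->3, 20->4, 21->5, 28->6, 33->7, 34->8, 35->9, 37->10, 39->11, 43->12
Step 2: Rank sum for X: R1 = 1 + 2 + 3 + 4 + 6 = 16.
Step 3: U_X = R1 - n1(n1+1)/2 = 16 - 5*6/2 = 16 - 15 = 1.
       U_Y = n1*n2 - U_X = 35 - 1 = 34.
Step 4: No ties, so the exact null distribution of U (based on enumerating the C(12,5) = 792 equally likely rank assignments) gives the two-sided p-value.
Step 5: p-value = 0.005051; compare to alpha = 0.05. reject H0.

U_X = 1, p = 0.005051, reject H0 at alpha = 0.05.


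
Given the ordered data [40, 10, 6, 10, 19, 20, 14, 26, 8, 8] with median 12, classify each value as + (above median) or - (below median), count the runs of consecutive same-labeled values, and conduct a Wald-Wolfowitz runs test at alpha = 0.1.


Step 1: Compute median = 12; label A = above, B = below.
Labels in order: ABBBAAAABB  (n_A = 5, n_B = 5)
Step 2: Count runs R = 4.
Step 3: Under H0 (random ordering), E[R] = 2*n_A*n_B/(n_A+n_B) + 1 = 2*5*5/10 + 1 = 6.0000.
        Var[R] = 2*n_A*n_B*(2*n_A*n_B - n_A - n_B) / ((n_A+n_B)^2 * (n_A+n_B-1)) = 2000/900 = 2.2222.
        SD[R] = 1.4907.
Step 4: Continuity-corrected z = (R + 0.5 - E[R]) / SD[R] = (4 + 0.5 - 6.0000) / 1.4907 = -1.0062.
Step 5: Two-sided p-value via normal approximation = 2*(1 - Phi(|z|)) = 0.314305.
Step 6: alpha = 0.1. fail to reject H0.

R = 4, z = -1.0062, p = 0.314305, fail to reject H0.


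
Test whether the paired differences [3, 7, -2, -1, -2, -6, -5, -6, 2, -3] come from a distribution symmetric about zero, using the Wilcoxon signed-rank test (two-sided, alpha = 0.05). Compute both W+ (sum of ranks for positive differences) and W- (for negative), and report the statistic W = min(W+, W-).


Step 1: Drop any zero differences (none here) and take |d_i|.
|d| = [3, 7, 2, 1, 2, 6, 5, 6, 2, 3]
Step 2: Midrank |d_i| (ties get averaged ranks).
ranks: |3|->5.5, |7|->10, |2|->3, |1|->1, |2|->3, |6|->8.5, |5|->7, |6|->8.5, |2|->3, |3|->5.5
Step 3: Attach original signs; sum ranks with positive sign and with negative sign.
W+ = 5.5 + 10 + 3 = 18.5
W- = 3 + 1 + 3 + 8.5 + 7 + 8.5 + 5.5 = 36.5
(Check: W+ + W- = 55 should equal n(n+1)/2 = 55.)
Step 4: Test statistic W = min(W+, W-) = 18.5.
Step 5: Ties in |d|, so use the tie-corrected normal approximation.
        E[W] = n(n+1)/4 = 10*11/4 = 27.5.
        Tie groups: |d|=2 (t=3), |d|=3 (t=2), |d|=6 (t=2); sum(t^3 - t) = 36.
        Var[W] = n(n+1)(2n+1)/24 - sum(t^3-t)/48 = 2310/24 - 36/48 = 95.5.
        z = (W - E[W]) / sqrt(Var[W]) = (18.5 - 27.5) / 9.7724 = -0.9210.
        Two-sided p = 2*Phi(z) = 0.357071.
Step 6: alpha = 0.05. fail to reject H0.

W+ = 18.5, W- = 36.5, W = min = 18.5, p = 0.357071, fail to reject H0.


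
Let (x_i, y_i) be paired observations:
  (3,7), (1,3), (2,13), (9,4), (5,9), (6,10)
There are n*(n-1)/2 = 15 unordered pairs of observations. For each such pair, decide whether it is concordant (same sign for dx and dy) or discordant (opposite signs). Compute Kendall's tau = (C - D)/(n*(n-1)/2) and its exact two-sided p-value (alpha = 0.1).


Step 1: Enumerate the 15 unordered pairs (i,j) with i<j and classify each by sign(x_j-x_i) * sign(y_j-y_i).
  (1,2):dx=-2,dy=-4->C; (1,3):dx=-1,dy=+6->D; (1,4):dx=+6,dy=-3->D; (1,5):dx=+2,dy=+2->C
  (1,6):dx=+3,dy=+3->C; (2,3):dx=+1,dy=+10->C; (2,4):dx=+8,dy=+1->C; (2,5):dx=+4,dy=+6->C
  (2,6):dx=+5,dy=+7->C; (3,4):dx=+7,dy=-9->D; (3,5):dx=+3,dy=-4->D; (3,6):dx=+4,dy=-3->D
  (4,5):dx=-4,dy=+5->D; (4,6):dx=-3,dy=+6->D; (5,6):dx=+1,dy=+1->C
Step 2: C = 8, D = 7, total pairs = 15.
Step 3: tau = (C - D)/(n(n-1)/2) = (8 - 7)/15 = 0.066667.
Step 4: Exact two-sided p-value (enumerate n! = 720 permutations of y under H0): p = 1.000000.
Step 5: alpha = 0.1. fail to reject H0.

tau_b = 0.0667 (C=8, D=7), p = 1.000000, fail to reject H0.


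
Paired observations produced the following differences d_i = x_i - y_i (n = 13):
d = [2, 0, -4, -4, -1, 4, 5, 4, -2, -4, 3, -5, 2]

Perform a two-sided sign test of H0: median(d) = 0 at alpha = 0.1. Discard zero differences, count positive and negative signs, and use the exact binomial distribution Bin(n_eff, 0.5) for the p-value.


Step 1: Discard zero differences. Original n = 13; n_eff = number of nonzero differences = 12.
Nonzero differences (with sign): +2, -4, -4, -1, +4, +5, +4, -2, -4, +3, -5, +2
Step 2: Count signs: positive = 6, negative = 6.
Step 3: Under H0: P(positive) = 0.5, so the number of positives S ~ Bin(12, 0.5).
Step 4: Two-sided exact p-value = sum of Bin(12,0.5) probabilities at or below the observed probability = 1.000000.
Step 5: alpha = 0.1. fail to reject H0.

n_eff = 12, pos = 6, neg = 6, p = 1.000000, fail to reject H0.


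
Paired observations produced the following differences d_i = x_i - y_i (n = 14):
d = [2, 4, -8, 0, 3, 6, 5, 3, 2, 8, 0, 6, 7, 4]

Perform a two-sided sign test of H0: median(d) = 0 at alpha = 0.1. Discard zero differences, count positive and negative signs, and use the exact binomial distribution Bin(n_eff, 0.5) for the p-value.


Step 1: Discard zero differences. Original n = 14; n_eff = number of nonzero differences = 12.
Nonzero differences (with sign): +2, +4, -8, +3, +6, +5, +3, +2, +8, +6, +7, +4
Step 2: Count signs: positive = 11, negative = 1.
Step 3: Under H0: P(positive) = 0.5, so the number of positives S ~ Bin(12, 0.5).
Step 4: Two-sided exact p-value = sum of Bin(12,0.5) probabilities at or below the observed probability = 0.006348.
Step 5: alpha = 0.1. reject H0.

n_eff = 12, pos = 11, neg = 1, p = 0.006348, reject H0.


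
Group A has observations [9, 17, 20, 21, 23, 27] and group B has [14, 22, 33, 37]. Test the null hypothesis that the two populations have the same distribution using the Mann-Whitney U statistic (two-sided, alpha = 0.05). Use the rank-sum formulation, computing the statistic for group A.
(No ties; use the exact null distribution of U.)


Step 1: Combine and sort all 10 observations; assign midranks.
sorted (value, group): (9,X), (14,Y), (17,X), (20,X), (21,X), (22,Y), (23,X), (27,X), (33,Y), (37,Y)
ranks: 9->1, 14->2, 17->3, 20->4, 21->5, 22->6, 23->7, 27->8, 33->9, 37->10
Step 2: Rank sum for X: R1 = 1 + 3 + 4 + 5 + 7 + 8 = 28.
Step 3: U_X = R1 - n1(n1+1)/2 = 28 - 6*7/2 = 28 - 21 = 7.
       U_Y = n1*n2 - U_X = 24 - 7 = 17.
Step 4: No ties, so the exact null distribution of U (based on enumerating the C(10,6) = 210 equally likely rank assignments) gives the two-sided p-value.
Step 5: p-value = 0.352381; compare to alpha = 0.05. fail to reject H0.

U_X = 7, p = 0.352381, fail to reject H0 at alpha = 0.05.


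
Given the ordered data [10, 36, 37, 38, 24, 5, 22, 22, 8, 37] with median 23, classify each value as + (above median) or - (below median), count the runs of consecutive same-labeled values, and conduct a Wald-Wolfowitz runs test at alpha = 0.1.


Step 1: Compute median = 23; label A = above, B = below.
Labels in order: BAAAABBBBA  (n_A = 5, n_B = 5)
Step 2: Count runs R = 4.
Step 3: Under H0 (random ordering), E[R] = 2*n_A*n_B/(n_A+n_B) + 1 = 2*5*5/10 + 1 = 6.0000.
        Var[R] = 2*n_A*n_B*(2*n_A*n_B - n_A - n_B) / ((n_A+n_B)^2 * (n_A+n_B-1)) = 2000/900 = 2.2222.
        SD[R] = 1.4907.
Step 4: Continuity-corrected z = (R + 0.5 - E[R]) / SD[R] = (4 + 0.5 - 6.0000) / 1.4907 = -1.0062.
Step 5: Two-sided p-value via normal approximation = 2*(1 - Phi(|z|)) = 0.314305.
Step 6: alpha = 0.1. fail to reject H0.

R = 4, z = -1.0062, p = 0.314305, fail to reject H0.


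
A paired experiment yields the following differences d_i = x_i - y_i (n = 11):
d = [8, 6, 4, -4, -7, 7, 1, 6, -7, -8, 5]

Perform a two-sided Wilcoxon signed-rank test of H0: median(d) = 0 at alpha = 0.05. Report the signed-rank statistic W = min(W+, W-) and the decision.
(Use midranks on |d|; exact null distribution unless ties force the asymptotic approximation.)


Step 1: Drop any zero differences (none here) and take |d_i|.
|d| = [8, 6, 4, 4, 7, 7, 1, 6, 7, 8, 5]
Step 2: Midrank |d_i| (ties get averaged ranks).
ranks: |8|->10.5, |6|->5.5, |4|->2.5, |4|->2.5, |7|->8, |7|->8, |1|->1, |6|->5.5, |7|->8, |8|->10.5, |5|->4
Step 3: Attach original signs; sum ranks with positive sign and with negative sign.
W+ = 10.5 + 5.5 + 2.5 + 8 + 1 + 5.5 + 4 = 37
W- = 2.5 + 8 + 8 + 10.5 = 29
(Check: W+ + W- = 66 should equal n(n+1)/2 = 66.)
Step 4: Test statistic W = min(W+, W-) = 29.
Step 5: Ties in |d|, so use the tie-corrected normal approximation.
        E[W] = n(n+1)/4 = 11*12/4 = 33.
        Tie groups: |d|=4 (t=2), |d|=6 (t=2), |d|=7 (t=3), |d|=8 (t=2); sum(t^3 - t) = 42.
        Var[W] = n(n+1)(2n+1)/24 - sum(t^3-t)/48 = 3036/24 - 42/48 = 125.625.
        z = (W - E[W]) / sqrt(Var[W]) = (29 - 33) / 11.2083 = -0.3569.
        Two-sided p = 2*Phi(z) = 0.721182.
Step 6: alpha = 0.05. fail to reject H0.

W+ = 37, W- = 29, W = min = 29, p = 0.721182, fail to reject H0.


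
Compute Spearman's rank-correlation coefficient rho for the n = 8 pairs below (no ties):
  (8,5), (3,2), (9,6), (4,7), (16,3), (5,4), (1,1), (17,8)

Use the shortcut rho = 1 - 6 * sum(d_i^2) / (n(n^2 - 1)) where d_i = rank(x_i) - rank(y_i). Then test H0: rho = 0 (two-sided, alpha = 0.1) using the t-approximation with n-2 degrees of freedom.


Step 1: Rank x and y separately (midranks; no ties here).
rank(x): 8->5, 3->2, 9->6, 4->3, 16->7, 5->4, 1->1, 17->8
rank(y): 5->5, 2->2, 6->6, 7->7, 3->3, 4->4, 1->1, 8->8
Step 2: d_i = R_x(i) - R_y(i); compute d_i^2.
  (5-5)^2=0, (2-2)^2=0, (6-6)^2=0, (3-7)^2=16, (7-3)^2=16, (4-4)^2=0, (1-1)^2=0, (8-8)^2=0
sum(d^2) = 32.
Step 3: rho = 1 - 6*32 / (8*(8^2 - 1)) = 1 - 192/504 = 0.619048.
Step 4: Under H0, t = rho * sqrt((n-2)/(1-rho^2)) = 1.9308 ~ t(6).
Step 5: Two-sided p-value from the t-distribution with 6 df = 0.101733.
Step 6: alpha = 0.1. fail to reject H0.

rho = 0.6190, p = 0.101733, fail to reject H0 at alpha = 0.1.


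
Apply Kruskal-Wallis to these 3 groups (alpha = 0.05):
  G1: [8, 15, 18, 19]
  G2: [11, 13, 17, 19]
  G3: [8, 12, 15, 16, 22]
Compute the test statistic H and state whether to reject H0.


Step 1: Combine all N = 13 observations and assign midranks.
sorted (value, group, rank): (8,G1,1.5), (8,G3,1.5), (11,G2,3), (12,G3,4), (13,G2,5), (15,G1,6.5), (15,G3,6.5), (16,G3,8), (17,G2,9), (18,G1,10), (19,G1,11.5), (19,G2,11.5), (22,G3,13)
Step 2: Sum ranks within each group.
R_1 = 29.5 (n_1 = 4)
R_2 = 28.5 (n_2 = 4)
R_3 = 33 (n_3 = 5)
Step 3: H = 12/(N(N+1)) * sum(R_i^2/n_i) - 3(N+1)
     = 12/(13*14) * (29.5^2/4 + 28.5^2/4 + 33^2/5) - 3*14
     = 0.065934 * 638.425 - 42
     = 0.093956.
Step 4: Ties present; correction factor C = 1 - 18/(13^3 - 13) = 0.991758. Corrected H = 0.093956 / 0.991758 = 0.094737.
Step 5: Under H0, H ~ chi^2(2); p-value = 0.953736.
Step 6: alpha = 0.05. fail to reject H0.

H = 0.0947, df = 2, p = 0.953736, fail to reject H0.


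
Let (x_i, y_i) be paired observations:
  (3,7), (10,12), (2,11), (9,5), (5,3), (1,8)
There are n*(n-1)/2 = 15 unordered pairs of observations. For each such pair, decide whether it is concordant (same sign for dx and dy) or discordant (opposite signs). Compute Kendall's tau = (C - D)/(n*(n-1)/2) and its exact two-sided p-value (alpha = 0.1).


Step 1: Enumerate the 15 unordered pairs (i,j) with i<j and classify each by sign(x_j-x_i) * sign(y_j-y_i).
  (1,2):dx=+7,dy=+5->C; (1,3):dx=-1,dy=+4->D; (1,4):dx=+6,dy=-2->D; (1,5):dx=+2,dy=-4->D
  (1,6):dx=-2,dy=+1->D; (2,3):dx=-8,dy=-1->C; (2,4):dx=-1,dy=-7->C; (2,5):dx=-5,dy=-9->C
  (2,6):dx=-9,dy=-4->C; (3,4):dx=+7,dy=-6->D; (3,5):dx=+3,dy=-8->D; (3,6):dx=-1,dy=-3->C
  (4,5):dx=-4,dy=-2->C; (4,6):dx=-8,dy=+3->D; (5,6):dx=-4,dy=+5->D
Step 2: C = 7, D = 8, total pairs = 15.
Step 3: tau = (C - D)/(n(n-1)/2) = (7 - 8)/15 = -0.066667.
Step 4: Exact two-sided p-value (enumerate n! = 720 permutations of y under H0): p = 1.000000.
Step 5: alpha = 0.1. fail to reject H0.

tau_b = -0.0667 (C=7, D=8), p = 1.000000, fail to reject H0.


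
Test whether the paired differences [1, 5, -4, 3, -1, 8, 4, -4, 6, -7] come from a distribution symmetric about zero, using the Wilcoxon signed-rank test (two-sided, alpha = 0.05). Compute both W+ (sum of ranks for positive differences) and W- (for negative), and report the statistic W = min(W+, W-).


Step 1: Drop any zero differences (none here) and take |d_i|.
|d| = [1, 5, 4, 3, 1, 8, 4, 4, 6, 7]
Step 2: Midrank |d_i| (ties get averaged ranks).
ranks: |1|->1.5, |5|->7, |4|->5, |3|->3, |1|->1.5, |8|->10, |4|->5, |4|->5, |6|->8, |7|->9
Step 3: Attach original signs; sum ranks with positive sign and with negative sign.
W+ = 1.5 + 7 + 3 + 10 + 5 + 8 = 34.5
W- = 5 + 1.5 + 5 + 9 = 20.5
(Check: W+ + W- = 55 should equal n(n+1)/2 = 55.)
Step 4: Test statistic W = min(W+, W-) = 20.5.
Step 5: Ties in |d|, so use the tie-corrected normal approximation.
        E[W] = n(n+1)/4 = 10*11/4 = 27.5.
        Tie groups: |d|=1 (t=2), |d|=4 (t=3); sum(t^3 - t) = 30.
        Var[W] = n(n+1)(2n+1)/24 - sum(t^3-t)/48 = 2310/24 - 30/48 = 95.625.
        z = (W - E[W]) / sqrt(Var[W]) = (20.5 - 27.5) / 9.7788 = -0.7158.
        Two-sided p = 2*Phi(z) = 0.474094.
Step 6: alpha = 0.05. fail to reject H0.

W+ = 34.5, W- = 20.5, W = min = 20.5, p = 0.474094, fail to reject H0.


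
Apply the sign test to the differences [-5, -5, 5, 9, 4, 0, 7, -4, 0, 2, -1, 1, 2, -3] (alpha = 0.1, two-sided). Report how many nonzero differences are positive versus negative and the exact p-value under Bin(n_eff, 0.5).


Step 1: Discard zero differences. Original n = 14; n_eff = number of nonzero differences = 12.
Nonzero differences (with sign): -5, -5, +5, +9, +4, +7, -4, +2, -1, +1, +2, -3
Step 2: Count signs: positive = 7, negative = 5.
Step 3: Under H0: P(positive) = 0.5, so the number of positives S ~ Bin(12, 0.5).
Step 4: Two-sided exact p-value = sum of Bin(12,0.5) probabilities at or below the observed probability = 0.774414.
Step 5: alpha = 0.1. fail to reject H0.

n_eff = 12, pos = 7, neg = 5, p = 0.774414, fail to reject H0.


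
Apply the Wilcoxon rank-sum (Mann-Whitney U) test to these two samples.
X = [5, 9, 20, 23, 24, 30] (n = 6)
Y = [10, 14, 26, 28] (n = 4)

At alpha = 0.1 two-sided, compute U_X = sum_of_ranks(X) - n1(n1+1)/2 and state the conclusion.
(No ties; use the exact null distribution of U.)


Step 1: Combine and sort all 10 observations; assign midranks.
sorted (value, group): (5,X), (9,X), (10,Y), (14,Y), (20,X), (23,X), (24,X), (26,Y), (28,Y), (30,X)
ranks: 5->1, 9->2, 10->3, 14->4, 20->5, 23->6, 24->7, 26->8, 28->9, 30->10
Step 2: Rank sum for X: R1 = 1 + 2 + 5 + 6 + 7 + 10 = 31.
Step 3: U_X = R1 - n1(n1+1)/2 = 31 - 6*7/2 = 31 - 21 = 10.
       U_Y = n1*n2 - U_X = 24 - 10 = 14.
Step 4: No ties, so the exact null distribution of U (based on enumerating the C(10,6) = 210 equally likely rank assignments) gives the two-sided p-value.
Step 5: p-value = 0.761905; compare to alpha = 0.1. fail to reject H0.

U_X = 10, p = 0.761905, fail to reject H0 at alpha = 0.1.


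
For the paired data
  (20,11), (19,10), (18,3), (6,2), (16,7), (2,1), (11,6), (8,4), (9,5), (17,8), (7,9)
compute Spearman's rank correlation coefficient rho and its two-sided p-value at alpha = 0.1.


Step 1: Rank x and y separately (midranks; no ties here).
rank(x): 20->11, 19->10, 18->9, 6->2, 16->7, 2->1, 11->6, 8->4, 9->5, 17->8, 7->3
rank(y): 11->11, 10->10, 3->3, 2->2, 7->7, 1->1, 6->6, 4->4, 5->5, 8->8, 9->9
Step 2: d_i = R_x(i) - R_y(i); compute d_i^2.
  (11-11)^2=0, (10-10)^2=0, (9-3)^2=36, (2-2)^2=0, (7-7)^2=0, (1-1)^2=0, (6-6)^2=0, (4-4)^2=0, (5-5)^2=0, (8-8)^2=0, (3-9)^2=36
sum(d^2) = 72.
Step 3: rho = 1 - 6*72 / (11*(11^2 - 1)) = 1 - 432/1320 = 0.672727.
Step 4: Under H0, t = rho * sqrt((n-2)/(1-rho^2)) = 2.7277 ~ t(9).
Step 5: Two-sided p-value from the t-distribution with 9 df = 0.023313.
Step 6: alpha = 0.1. reject H0.

rho = 0.6727, p = 0.023313, reject H0 at alpha = 0.1.


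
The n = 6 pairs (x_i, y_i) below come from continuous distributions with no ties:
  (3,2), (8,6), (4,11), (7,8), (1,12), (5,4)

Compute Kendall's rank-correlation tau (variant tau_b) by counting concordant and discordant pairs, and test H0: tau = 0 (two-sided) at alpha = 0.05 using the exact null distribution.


Step 1: Enumerate the 15 unordered pairs (i,j) with i<j and classify each by sign(x_j-x_i) * sign(y_j-y_i).
  (1,2):dx=+5,dy=+4->C; (1,3):dx=+1,dy=+9->C; (1,4):dx=+4,dy=+6->C; (1,5):dx=-2,dy=+10->D
  (1,6):dx=+2,dy=+2->C; (2,3):dx=-4,dy=+5->D; (2,4):dx=-1,dy=+2->D; (2,5):dx=-7,dy=+6->D
  (2,6):dx=-3,dy=-2->C; (3,4):dx=+3,dy=-3->D; (3,5):dx=-3,dy=+1->D; (3,6):dx=+1,dy=-7->D
  (4,5):dx=-6,dy=+4->D; (4,6):dx=-2,dy=-4->C; (5,6):dx=+4,dy=-8->D
Step 2: C = 6, D = 9, total pairs = 15.
Step 3: tau = (C - D)/(n(n-1)/2) = (6 - 9)/15 = -0.200000.
Step 4: Exact two-sided p-value (enumerate n! = 720 permutations of y under H0): p = 0.719444.
Step 5: alpha = 0.05. fail to reject H0.

tau_b = -0.2000 (C=6, D=9), p = 0.719444, fail to reject H0.


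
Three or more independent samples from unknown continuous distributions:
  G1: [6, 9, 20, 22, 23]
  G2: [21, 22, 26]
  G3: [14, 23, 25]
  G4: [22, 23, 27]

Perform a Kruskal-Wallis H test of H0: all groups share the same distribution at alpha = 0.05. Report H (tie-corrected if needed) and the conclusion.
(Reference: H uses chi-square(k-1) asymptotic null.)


Step 1: Combine all N = 14 observations and assign midranks.
sorted (value, group, rank): (6,G1,1), (9,G1,2), (14,G3,3), (20,G1,4), (21,G2,5), (22,G1,7), (22,G2,7), (22,G4,7), (23,G1,10), (23,G3,10), (23,G4,10), (25,G3,12), (26,G2,13), (27,G4,14)
Step 2: Sum ranks within each group.
R_1 = 24 (n_1 = 5)
R_2 = 25 (n_2 = 3)
R_3 = 25 (n_3 = 3)
R_4 = 31 (n_4 = 3)
Step 3: H = 12/(N(N+1)) * sum(R_i^2/n_i) - 3(N+1)
     = 12/(14*15) * (24^2/5 + 25^2/3 + 25^2/3 + 31^2/3) - 3*15
     = 0.057143 * 852.2 - 45
     = 3.697143.
Step 4: Ties present; correction factor C = 1 - 48/(14^3 - 14) = 0.982418. Corrected H = 3.697143 / 0.982418 = 3.763311.
Step 5: Under H0, H ~ chi^2(3); p-value = 0.288183.
Step 6: alpha = 0.05. fail to reject H0.

H = 3.7633, df = 3, p = 0.288183, fail to reject H0.


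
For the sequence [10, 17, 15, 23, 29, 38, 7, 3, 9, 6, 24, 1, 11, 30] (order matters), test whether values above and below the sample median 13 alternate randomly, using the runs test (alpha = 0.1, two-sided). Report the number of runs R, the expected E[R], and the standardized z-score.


Step 1: Compute median = 13; label A = above, B = below.
Labels in order: BAAAAABBBBABBA  (n_A = 7, n_B = 7)
Step 2: Count runs R = 6.
Step 3: Under H0 (random ordering), E[R] = 2*n_A*n_B/(n_A+n_B) + 1 = 2*7*7/14 + 1 = 8.0000.
        Var[R] = 2*n_A*n_B*(2*n_A*n_B - n_A - n_B) / ((n_A+n_B)^2 * (n_A+n_B-1)) = 8232/2548 = 3.2308.
        SD[R] = 1.7974.
Step 4: Continuity-corrected z = (R + 0.5 - E[R]) / SD[R] = (6 + 0.5 - 8.0000) / 1.7974 = -0.8345.
Step 5: Two-sided p-value via normal approximation = 2*(1 - Phi(|z|)) = 0.403986.
Step 6: alpha = 0.1. fail to reject H0.

R = 6, z = -0.8345, p = 0.403986, fail to reject H0.


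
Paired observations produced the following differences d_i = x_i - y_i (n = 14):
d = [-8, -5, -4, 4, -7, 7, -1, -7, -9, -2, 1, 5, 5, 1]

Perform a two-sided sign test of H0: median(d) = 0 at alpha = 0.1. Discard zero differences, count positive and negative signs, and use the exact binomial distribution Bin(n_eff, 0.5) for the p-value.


Step 1: Discard zero differences. Original n = 14; n_eff = number of nonzero differences = 14.
Nonzero differences (with sign): -8, -5, -4, +4, -7, +7, -1, -7, -9, -2, +1, +5, +5, +1
Step 2: Count signs: positive = 6, negative = 8.
Step 3: Under H0: P(positive) = 0.5, so the number of positives S ~ Bin(14, 0.5).
Step 4: Two-sided exact p-value = sum of Bin(14,0.5) probabilities at or below the observed probability = 0.790527.
Step 5: alpha = 0.1. fail to reject H0.

n_eff = 14, pos = 6, neg = 8, p = 0.790527, fail to reject H0.


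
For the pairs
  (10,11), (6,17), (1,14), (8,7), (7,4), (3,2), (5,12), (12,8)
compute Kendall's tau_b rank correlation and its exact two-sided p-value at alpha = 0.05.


Step 1: Enumerate the 28 unordered pairs (i,j) with i<j and classify each by sign(x_j-x_i) * sign(y_j-y_i).
  (1,2):dx=-4,dy=+6->D; (1,3):dx=-9,dy=+3->D; (1,4):dx=-2,dy=-4->C; (1,5):dx=-3,dy=-7->C
  (1,6):dx=-7,dy=-9->C; (1,7):dx=-5,dy=+1->D; (1,8):dx=+2,dy=-3->D; (2,3):dx=-5,dy=-3->C
  (2,4):dx=+2,dy=-10->D; (2,5):dx=+1,dy=-13->D; (2,6):dx=-3,dy=-15->C; (2,7):dx=-1,dy=-5->C
  (2,8):dx=+6,dy=-9->D; (3,4):dx=+7,dy=-7->D; (3,5):dx=+6,dy=-10->D; (3,6):dx=+2,dy=-12->D
  (3,7):dx=+4,dy=-2->D; (3,8):dx=+11,dy=-6->D; (4,5):dx=-1,dy=-3->C; (4,6):dx=-5,dy=-5->C
  (4,7):dx=-3,dy=+5->D; (4,8):dx=+4,dy=+1->C; (5,6):dx=-4,dy=-2->C; (5,7):dx=-2,dy=+8->D
  (5,8):dx=+5,dy=+4->C; (6,7):dx=+2,dy=+10->C; (6,8):dx=+9,dy=+6->C; (7,8):dx=+7,dy=-4->D
Step 2: C = 13, D = 15, total pairs = 28.
Step 3: tau = (C - D)/(n(n-1)/2) = (13 - 15)/28 = -0.071429.
Step 4: Exact two-sided p-value (enumerate n! = 40320 permutations of y under H0): p = 0.904861.
Step 5: alpha = 0.05. fail to reject H0.

tau_b = -0.0714 (C=13, D=15), p = 0.904861, fail to reject H0.


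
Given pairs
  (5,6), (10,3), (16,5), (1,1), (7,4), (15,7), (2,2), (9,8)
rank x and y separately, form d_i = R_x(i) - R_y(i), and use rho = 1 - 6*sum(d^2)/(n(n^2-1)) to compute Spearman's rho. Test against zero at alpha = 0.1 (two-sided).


Step 1: Rank x and y separately (midranks; no ties here).
rank(x): 5->3, 10->6, 16->8, 1->1, 7->4, 15->7, 2->2, 9->5
rank(y): 6->6, 3->3, 5->5, 1->1, 4->4, 7->7, 2->2, 8->8
Step 2: d_i = R_x(i) - R_y(i); compute d_i^2.
  (3-6)^2=9, (6-3)^2=9, (8-5)^2=9, (1-1)^2=0, (4-4)^2=0, (7-7)^2=0, (2-2)^2=0, (5-8)^2=9
sum(d^2) = 36.
Step 3: rho = 1 - 6*36 / (8*(8^2 - 1)) = 1 - 216/504 = 0.571429.
Step 4: Under H0, t = rho * sqrt((n-2)/(1-rho^2)) = 1.7056 ~ t(6).
Step 5: Two-sided p-value from the t-distribution with 6 df = 0.138960.
Step 6: alpha = 0.1. fail to reject H0.

rho = 0.5714, p = 0.138960, fail to reject H0 at alpha = 0.1.


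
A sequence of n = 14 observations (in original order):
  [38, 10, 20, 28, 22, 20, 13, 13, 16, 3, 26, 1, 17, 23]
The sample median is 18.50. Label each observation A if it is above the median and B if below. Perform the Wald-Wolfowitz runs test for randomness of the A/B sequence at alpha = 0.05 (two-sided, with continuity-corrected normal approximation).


Step 1: Compute median = 18.50; label A = above, B = below.
Labels in order: ABAAAABBBBABBA  (n_A = 7, n_B = 7)
Step 2: Count runs R = 7.
Step 3: Under H0 (random ordering), E[R] = 2*n_A*n_B/(n_A+n_B) + 1 = 2*7*7/14 + 1 = 8.0000.
        Var[R] = 2*n_A*n_B*(2*n_A*n_B - n_A - n_B) / ((n_A+n_B)^2 * (n_A+n_B-1)) = 8232/2548 = 3.2308.
        SD[R] = 1.7974.
Step 4: Continuity-corrected z = (R + 0.5 - E[R]) / SD[R] = (7 + 0.5 - 8.0000) / 1.7974 = -0.2782.
Step 5: Two-sided p-value via normal approximation = 2*(1 - Phi(|z|)) = 0.780879.
Step 6: alpha = 0.05. fail to reject H0.

R = 7, z = -0.2782, p = 0.780879, fail to reject H0.


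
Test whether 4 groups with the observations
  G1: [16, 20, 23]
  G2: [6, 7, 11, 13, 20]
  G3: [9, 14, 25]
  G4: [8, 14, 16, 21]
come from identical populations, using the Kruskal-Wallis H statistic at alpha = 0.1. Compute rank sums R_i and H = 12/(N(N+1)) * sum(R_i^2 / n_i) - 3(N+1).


Step 1: Combine all N = 15 observations and assign midranks.
sorted (value, group, rank): (6,G2,1), (7,G2,2), (8,G4,3), (9,G3,4), (11,G2,5), (13,G2,6), (14,G3,7.5), (14,G4,7.5), (16,G1,9.5), (16,G4,9.5), (20,G1,11.5), (20,G2,11.5), (21,G4,13), (23,G1,14), (25,G3,15)
Step 2: Sum ranks within each group.
R_1 = 35 (n_1 = 3)
R_2 = 25.5 (n_2 = 5)
R_3 = 26.5 (n_3 = 3)
R_4 = 33 (n_4 = 4)
Step 3: H = 12/(N(N+1)) * sum(R_i^2/n_i) - 3(N+1)
     = 12/(15*16) * (35^2/3 + 25.5^2/5 + 26.5^2/3 + 33^2/4) - 3*16
     = 0.050000 * 1044.72 - 48
     = 4.235833.
Step 4: Ties present; correction factor C = 1 - 18/(15^3 - 15) = 0.994643. Corrected H = 4.235833 / 0.994643 = 4.258648.
Step 5: Under H0, H ~ chi^2(3); p-value = 0.234855.
Step 6: alpha = 0.1. fail to reject H0.

H = 4.2586, df = 3, p = 0.234855, fail to reject H0.


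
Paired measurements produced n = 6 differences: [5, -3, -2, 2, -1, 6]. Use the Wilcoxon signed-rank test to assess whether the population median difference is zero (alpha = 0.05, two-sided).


Step 1: Drop any zero differences (none here) and take |d_i|.
|d| = [5, 3, 2, 2, 1, 6]
Step 2: Midrank |d_i| (ties get averaged ranks).
ranks: |5|->5, |3|->4, |2|->2.5, |2|->2.5, |1|->1, |6|->6
Step 3: Attach original signs; sum ranks with positive sign and with negative sign.
W+ = 5 + 2.5 + 6 = 13.5
W- = 4 + 2.5 + 1 = 7.5
(Check: W+ + W- = 21 should equal n(n+1)/2 = 21.)
Step 4: Test statistic W = min(W+, W-) = 7.5.
Step 5: Ties in |d|, so use the tie-corrected normal approximation.
        E[W] = n(n+1)/4 = 6*7/4 = 10.5.
        Tie groups: |d|=2 (t=2); sum(t^3 - t) = 6.
        Var[W] = n(n+1)(2n+1)/24 - sum(t^3-t)/48 = 546/24 - 6/48 = 22.625.
        z = (W - E[W]) / sqrt(Var[W]) = (7.5 - 10.5) / 4.7566 = -0.6307.
        Two-sided p = 2*Phi(z) = 0.528233.
Step 6: alpha = 0.05. fail to reject H0.

W+ = 13.5, W- = 7.5, W = min = 7.5, p = 0.528233, fail to reject H0.


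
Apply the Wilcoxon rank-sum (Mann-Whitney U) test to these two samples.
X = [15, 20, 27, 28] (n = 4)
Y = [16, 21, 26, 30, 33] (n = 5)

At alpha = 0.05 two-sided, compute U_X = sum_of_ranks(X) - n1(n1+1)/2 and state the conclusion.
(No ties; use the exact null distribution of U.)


Step 1: Combine and sort all 9 observations; assign midranks.
sorted (value, group): (15,X), (16,Y), (20,X), (21,Y), (26,Y), (27,X), (28,X), (30,Y), (33,Y)
ranks: 15->1, 16->2, 20->3, 21->4, 26->5, 27->6, 28->7, 30->8, 33->9
Step 2: Rank sum for X: R1 = 1 + 3 + 6 + 7 = 17.
Step 3: U_X = R1 - n1(n1+1)/2 = 17 - 4*5/2 = 17 - 10 = 7.
       U_Y = n1*n2 - U_X = 20 - 7 = 13.
Step 4: No ties, so the exact null distribution of U (based on enumerating the C(9,4) = 126 equally likely rank assignments) gives the two-sided p-value.
Step 5: p-value = 0.555556; compare to alpha = 0.05. fail to reject H0.

U_X = 7, p = 0.555556, fail to reject H0 at alpha = 0.05.


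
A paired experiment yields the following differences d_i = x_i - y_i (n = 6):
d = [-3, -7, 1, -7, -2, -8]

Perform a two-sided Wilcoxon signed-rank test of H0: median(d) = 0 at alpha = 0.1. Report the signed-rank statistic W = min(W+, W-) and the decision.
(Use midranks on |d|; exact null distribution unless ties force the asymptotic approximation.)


Step 1: Drop any zero differences (none here) and take |d_i|.
|d| = [3, 7, 1, 7, 2, 8]
Step 2: Midrank |d_i| (ties get averaged ranks).
ranks: |3|->3, |7|->4.5, |1|->1, |7|->4.5, |2|->2, |8|->6
Step 3: Attach original signs; sum ranks with positive sign and with negative sign.
W+ = 1 = 1
W- = 3 + 4.5 + 4.5 + 2 + 6 = 20
(Check: W+ + W- = 21 should equal n(n+1)/2 = 21.)
Step 4: Test statistic W = min(W+, W-) = 1.
Step 5: Ties in |d|, so use the tie-corrected normal approximation.
        E[W] = n(n+1)/4 = 6*7/4 = 10.5.
        Tie groups: |d|=7 (t=2); sum(t^3 - t) = 6.
        Var[W] = n(n+1)(2n+1)/24 - sum(t^3-t)/48 = 546/24 - 6/48 = 22.625.
        z = (W - E[W]) / sqrt(Var[W]) = (1 - 10.5) / 4.7566 = -1.9972.
        Two-sided p = 2*Phi(z) = 0.045800.
Step 6: alpha = 0.1. reject H0.

W+ = 1, W- = 20, W = min = 1, p = 0.045800, reject H0.


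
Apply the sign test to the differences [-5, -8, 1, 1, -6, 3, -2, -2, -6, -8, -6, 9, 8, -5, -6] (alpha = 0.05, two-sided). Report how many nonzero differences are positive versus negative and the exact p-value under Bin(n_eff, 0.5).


Step 1: Discard zero differences. Original n = 15; n_eff = number of nonzero differences = 15.
Nonzero differences (with sign): -5, -8, +1, +1, -6, +3, -2, -2, -6, -8, -6, +9, +8, -5, -6
Step 2: Count signs: positive = 5, negative = 10.
Step 3: Under H0: P(positive) = 0.5, so the number of positives S ~ Bin(15, 0.5).
Step 4: Two-sided exact p-value = sum of Bin(15,0.5) probabilities at or below the observed probability = 0.301758.
Step 5: alpha = 0.05. fail to reject H0.

n_eff = 15, pos = 5, neg = 10, p = 0.301758, fail to reject H0.


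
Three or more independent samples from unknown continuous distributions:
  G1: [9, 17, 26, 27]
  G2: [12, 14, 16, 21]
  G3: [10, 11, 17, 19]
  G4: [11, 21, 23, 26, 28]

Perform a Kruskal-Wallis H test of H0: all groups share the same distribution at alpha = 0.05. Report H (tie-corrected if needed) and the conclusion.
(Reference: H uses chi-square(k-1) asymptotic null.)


Step 1: Combine all N = 17 observations and assign midranks.
sorted (value, group, rank): (9,G1,1), (10,G3,2), (11,G3,3.5), (11,G4,3.5), (12,G2,5), (14,G2,6), (16,G2,7), (17,G1,8.5), (17,G3,8.5), (19,G3,10), (21,G2,11.5), (21,G4,11.5), (23,G4,13), (26,G1,14.5), (26,G4,14.5), (27,G1,16), (28,G4,17)
Step 2: Sum ranks within each group.
R_1 = 40 (n_1 = 4)
R_2 = 29.5 (n_2 = 4)
R_3 = 24 (n_3 = 4)
R_4 = 59.5 (n_4 = 5)
Step 3: H = 12/(N(N+1)) * sum(R_i^2/n_i) - 3(N+1)
     = 12/(17*18) * (40^2/4 + 29.5^2/4 + 24^2/4 + 59.5^2/5) - 3*18
     = 0.039216 * 1469.61 - 54
     = 3.631863.
Step 4: Ties present; correction factor C = 1 - 24/(17^3 - 17) = 0.995098. Corrected H = 3.631863 / 0.995098 = 3.649754.
Step 5: Under H0, H ~ chi^2(3); p-value = 0.301853.
Step 6: alpha = 0.05. fail to reject H0.

H = 3.6498, df = 3, p = 0.301853, fail to reject H0.


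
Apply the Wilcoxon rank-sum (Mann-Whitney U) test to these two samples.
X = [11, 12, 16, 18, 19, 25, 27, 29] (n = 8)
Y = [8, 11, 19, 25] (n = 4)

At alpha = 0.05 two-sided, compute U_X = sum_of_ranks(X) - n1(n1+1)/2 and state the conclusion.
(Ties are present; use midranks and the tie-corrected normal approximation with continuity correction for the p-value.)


Step 1: Combine and sort all 12 observations; assign midranks.
sorted (value, group): (8,Y), (11,X), (11,Y), (12,X), (16,X), (18,X), (19,X), (19,Y), (25,X), (25,Y), (27,X), (29,X)
ranks: 8->1, 11->2.5, 11->2.5, 12->4, 16->5, 18->6, 19->7.5, 19->7.5, 25->9.5, 25->9.5, 27->11, 29->12
Step 2: Rank sum for X: R1 = 2.5 + 4 + 5 + 6 + 7.5 + 9.5 + 11 + 12 = 57.5.
Step 3: U_X = R1 - n1(n1+1)/2 = 57.5 - 8*9/2 = 57.5 - 36 = 21.5.
       U_Y = n1*n2 - U_X = 32 - 21.5 = 10.5.
Step 4: Ties are present, so use the tie-corrected normal approximation (with continuity correction) for the p-value.
Step 5: p-value = 0.393273; compare to alpha = 0.05. fail to reject H0.

U_X = 21.5, p = 0.393273, fail to reject H0 at alpha = 0.05.


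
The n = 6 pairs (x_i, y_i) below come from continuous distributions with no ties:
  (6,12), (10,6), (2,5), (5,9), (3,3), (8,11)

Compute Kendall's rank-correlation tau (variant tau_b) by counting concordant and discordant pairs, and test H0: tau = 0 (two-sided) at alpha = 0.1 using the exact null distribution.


Step 1: Enumerate the 15 unordered pairs (i,j) with i<j and classify each by sign(x_j-x_i) * sign(y_j-y_i).
  (1,2):dx=+4,dy=-6->D; (1,3):dx=-4,dy=-7->C; (1,4):dx=-1,dy=-3->C; (1,5):dx=-3,dy=-9->C
  (1,6):dx=+2,dy=-1->D; (2,3):dx=-8,dy=-1->C; (2,4):dx=-5,dy=+3->D; (2,5):dx=-7,dy=-3->C
  (2,6):dx=-2,dy=+5->D; (3,4):dx=+3,dy=+4->C; (3,5):dx=+1,dy=-2->D; (3,6):dx=+6,dy=+6->C
  (4,5):dx=-2,dy=-6->C; (4,6):dx=+3,dy=+2->C; (5,6):dx=+5,dy=+8->C
Step 2: C = 10, D = 5, total pairs = 15.
Step 3: tau = (C - D)/(n(n-1)/2) = (10 - 5)/15 = 0.333333.
Step 4: Exact two-sided p-value (enumerate n! = 720 permutations of y under H0): p = 0.469444.
Step 5: alpha = 0.1. fail to reject H0.

tau_b = 0.3333 (C=10, D=5), p = 0.469444, fail to reject H0.


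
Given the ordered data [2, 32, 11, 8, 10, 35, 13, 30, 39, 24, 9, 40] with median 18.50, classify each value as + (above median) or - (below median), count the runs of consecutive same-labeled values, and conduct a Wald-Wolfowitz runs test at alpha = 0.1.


Step 1: Compute median = 18.50; label A = above, B = below.
Labels in order: BABBBABAAABA  (n_A = 6, n_B = 6)
Step 2: Count runs R = 8.
Step 3: Under H0 (random ordering), E[R] = 2*n_A*n_B/(n_A+n_B) + 1 = 2*6*6/12 + 1 = 7.0000.
        Var[R] = 2*n_A*n_B*(2*n_A*n_B - n_A - n_B) / ((n_A+n_B)^2 * (n_A+n_B-1)) = 4320/1584 = 2.7273.
        SD[R] = 1.6514.
Step 4: Continuity-corrected z = (R - 0.5 - E[R]) / SD[R] = (8 - 0.5 - 7.0000) / 1.6514 = 0.3028.
Step 5: Two-sided p-value via normal approximation = 2*(1 - Phi(|z|)) = 0.762069.
Step 6: alpha = 0.1. fail to reject H0.

R = 8, z = 0.3028, p = 0.762069, fail to reject H0.


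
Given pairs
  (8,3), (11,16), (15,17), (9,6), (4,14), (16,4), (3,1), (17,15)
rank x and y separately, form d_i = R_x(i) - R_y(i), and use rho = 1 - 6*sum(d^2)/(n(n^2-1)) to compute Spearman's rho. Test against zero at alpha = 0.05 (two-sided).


Step 1: Rank x and y separately (midranks; no ties here).
rank(x): 8->3, 11->5, 15->6, 9->4, 4->2, 16->7, 3->1, 17->8
rank(y): 3->2, 16->7, 17->8, 6->4, 14->5, 4->3, 1->1, 15->6
Step 2: d_i = R_x(i) - R_y(i); compute d_i^2.
  (3-2)^2=1, (5-7)^2=4, (6-8)^2=4, (4-4)^2=0, (2-5)^2=9, (7-3)^2=16, (1-1)^2=0, (8-6)^2=4
sum(d^2) = 38.
Step 3: rho = 1 - 6*38 / (8*(8^2 - 1)) = 1 - 228/504 = 0.547619.
Step 4: Under H0, t = rho * sqrt((n-2)/(1-rho^2)) = 1.6031 ~ t(6).
Step 5: Two-sided p-value from the t-distribution with 6 df = 0.160026.
Step 6: alpha = 0.05. fail to reject H0.

rho = 0.5476, p = 0.160026, fail to reject H0 at alpha = 0.05.


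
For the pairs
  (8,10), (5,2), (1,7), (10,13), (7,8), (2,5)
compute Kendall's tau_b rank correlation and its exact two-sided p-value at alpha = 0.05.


Step 1: Enumerate the 15 unordered pairs (i,j) with i<j and classify each by sign(x_j-x_i) * sign(y_j-y_i).
  (1,2):dx=-3,dy=-8->C; (1,3):dx=-7,dy=-3->C; (1,4):dx=+2,dy=+3->C; (1,5):dx=-1,dy=-2->C
  (1,6):dx=-6,dy=-5->C; (2,3):dx=-4,dy=+5->D; (2,4):dx=+5,dy=+11->C; (2,5):dx=+2,dy=+6->C
  (2,6):dx=-3,dy=+3->D; (3,4):dx=+9,dy=+6->C; (3,5):dx=+6,dy=+1->C; (3,6):dx=+1,dy=-2->D
  (4,5):dx=-3,dy=-5->C; (4,6):dx=-8,dy=-8->C; (5,6):dx=-5,dy=-3->C
Step 2: C = 12, D = 3, total pairs = 15.
Step 3: tau = (C - D)/(n(n-1)/2) = (12 - 3)/15 = 0.600000.
Step 4: Exact two-sided p-value (enumerate n! = 720 permutations of y under H0): p = 0.136111.
Step 5: alpha = 0.05. fail to reject H0.

tau_b = 0.6000 (C=12, D=3), p = 0.136111, fail to reject H0.


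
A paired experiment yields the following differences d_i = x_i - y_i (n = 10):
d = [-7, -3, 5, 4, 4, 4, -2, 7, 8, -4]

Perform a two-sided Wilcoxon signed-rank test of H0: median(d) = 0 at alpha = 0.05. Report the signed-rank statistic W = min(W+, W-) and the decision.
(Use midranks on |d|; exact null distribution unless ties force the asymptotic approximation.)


Step 1: Drop any zero differences (none here) and take |d_i|.
|d| = [7, 3, 5, 4, 4, 4, 2, 7, 8, 4]
Step 2: Midrank |d_i| (ties get averaged ranks).
ranks: |7|->8.5, |3|->2, |5|->7, |4|->4.5, |4|->4.5, |4|->4.5, |2|->1, |7|->8.5, |8|->10, |4|->4.5
Step 3: Attach original signs; sum ranks with positive sign and with negative sign.
W+ = 7 + 4.5 + 4.5 + 4.5 + 8.5 + 10 = 39
W- = 8.5 + 2 + 1 + 4.5 = 16
(Check: W+ + W- = 55 should equal n(n+1)/2 = 55.)
Step 4: Test statistic W = min(W+, W-) = 16.
Step 5: Ties in |d|, so use the tie-corrected normal approximation.
        E[W] = n(n+1)/4 = 10*11/4 = 27.5.
        Tie groups: |d|=4 (t=4), |d|=7 (t=2); sum(t^3 - t) = 66.
        Var[W] = n(n+1)(2n+1)/24 - sum(t^3-t)/48 = 2310/24 - 66/48 = 94.875.
        z = (W - E[W]) / sqrt(Var[W]) = (16 - 27.5) / 9.7404 = -1.1807.
        Two-sided p = 2*Phi(z) = 0.237741.
Step 6: alpha = 0.05. fail to reject H0.

W+ = 39, W- = 16, W = min = 16, p = 0.237741, fail to reject H0.


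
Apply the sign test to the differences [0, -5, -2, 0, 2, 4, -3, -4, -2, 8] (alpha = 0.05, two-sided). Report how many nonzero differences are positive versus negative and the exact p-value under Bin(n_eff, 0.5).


Step 1: Discard zero differences. Original n = 10; n_eff = number of nonzero differences = 8.
Nonzero differences (with sign): -5, -2, +2, +4, -3, -4, -2, +8
Step 2: Count signs: positive = 3, negative = 5.
Step 3: Under H0: P(positive) = 0.5, so the number of positives S ~ Bin(8, 0.5).
Step 4: Two-sided exact p-value = sum of Bin(8,0.5) probabilities at or below the observed probability = 0.726562.
Step 5: alpha = 0.05. fail to reject H0.

n_eff = 8, pos = 3, neg = 5, p = 0.726562, fail to reject H0.


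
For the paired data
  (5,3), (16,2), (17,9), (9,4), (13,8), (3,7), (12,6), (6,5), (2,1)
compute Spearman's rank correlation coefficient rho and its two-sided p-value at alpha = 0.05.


Step 1: Rank x and y separately (midranks; no ties here).
rank(x): 5->3, 16->8, 17->9, 9->5, 13->7, 3->2, 12->6, 6->4, 2->1
rank(y): 3->3, 2->2, 9->9, 4->4, 8->8, 7->7, 6->6, 5->5, 1->1
Step 2: d_i = R_x(i) - R_y(i); compute d_i^2.
  (3-3)^2=0, (8-2)^2=36, (9-9)^2=0, (5-4)^2=1, (7-8)^2=1, (2-7)^2=25, (6-6)^2=0, (4-5)^2=1, (1-1)^2=0
sum(d^2) = 64.
Step 3: rho = 1 - 6*64 / (9*(9^2 - 1)) = 1 - 384/720 = 0.466667.
Step 4: Under H0, t = rho * sqrt((n-2)/(1-rho^2)) = 1.3960 ~ t(7).
Step 5: Two-sided p-value from the t-distribution with 7 df = 0.205386.
Step 6: alpha = 0.05. fail to reject H0.

rho = 0.4667, p = 0.205386, fail to reject H0 at alpha = 0.05.


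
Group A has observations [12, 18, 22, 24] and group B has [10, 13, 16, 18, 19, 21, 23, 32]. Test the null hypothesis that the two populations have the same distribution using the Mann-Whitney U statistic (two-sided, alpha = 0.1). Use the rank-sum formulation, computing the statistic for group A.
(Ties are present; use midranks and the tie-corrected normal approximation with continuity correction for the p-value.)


Step 1: Combine and sort all 12 observations; assign midranks.
sorted (value, group): (10,Y), (12,X), (13,Y), (16,Y), (18,X), (18,Y), (19,Y), (21,Y), (22,X), (23,Y), (24,X), (32,Y)
ranks: 10->1, 12->2, 13->3, 16->4, 18->5.5, 18->5.5, 19->7, 21->8, 22->9, 23->10, 24->11, 32->12
Step 2: Rank sum for X: R1 = 2 + 5.5 + 9 + 11 = 27.5.
Step 3: U_X = R1 - n1(n1+1)/2 = 27.5 - 4*5/2 = 27.5 - 10 = 17.5.
       U_Y = n1*n2 - U_X = 32 - 17.5 = 14.5.
Step 4: Ties are present, so use the tie-corrected normal approximation (with continuity correction) for the p-value.
Step 5: p-value = 0.864901; compare to alpha = 0.1. fail to reject H0.

U_X = 17.5, p = 0.864901, fail to reject H0 at alpha = 0.1.


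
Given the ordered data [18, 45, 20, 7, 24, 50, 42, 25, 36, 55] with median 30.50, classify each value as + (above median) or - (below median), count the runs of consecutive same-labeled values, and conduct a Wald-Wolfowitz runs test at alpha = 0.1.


Step 1: Compute median = 30.50; label A = above, B = below.
Labels in order: BABBBAABAA  (n_A = 5, n_B = 5)
Step 2: Count runs R = 6.
Step 3: Under H0 (random ordering), E[R] = 2*n_A*n_B/(n_A+n_B) + 1 = 2*5*5/10 + 1 = 6.0000.
        Var[R] = 2*n_A*n_B*(2*n_A*n_B - n_A - n_B) / ((n_A+n_B)^2 * (n_A+n_B-1)) = 2000/900 = 2.2222.
        SD[R] = 1.4907.
Step 4: R = E[R], so z = 0 with no continuity correction.
Step 5: Two-sided p-value via normal approximation = 2*(1 - Phi(|z|)) = 1.000000.
Step 6: alpha = 0.1. fail to reject H0.

R = 6, z = 0.0000, p = 1.000000, fail to reject H0.


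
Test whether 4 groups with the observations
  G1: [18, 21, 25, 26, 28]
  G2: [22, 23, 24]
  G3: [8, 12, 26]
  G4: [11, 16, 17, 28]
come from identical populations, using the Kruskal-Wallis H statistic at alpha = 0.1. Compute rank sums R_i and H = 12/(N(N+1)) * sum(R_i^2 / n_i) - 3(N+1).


Step 1: Combine all N = 15 observations and assign midranks.
sorted (value, group, rank): (8,G3,1), (11,G4,2), (12,G3,3), (16,G4,4), (17,G4,5), (18,G1,6), (21,G1,7), (22,G2,8), (23,G2,9), (24,G2,10), (25,G1,11), (26,G1,12.5), (26,G3,12.5), (28,G1,14.5), (28,G4,14.5)
Step 2: Sum ranks within each group.
R_1 = 51 (n_1 = 5)
R_2 = 27 (n_2 = 3)
R_3 = 16.5 (n_3 = 3)
R_4 = 25.5 (n_4 = 4)
Step 3: H = 12/(N(N+1)) * sum(R_i^2/n_i) - 3(N+1)
     = 12/(15*16) * (51^2/5 + 27^2/3 + 16.5^2/3 + 25.5^2/4) - 3*16
     = 0.050000 * 1016.51 - 48
     = 2.825625.
Step 4: Ties present; correction factor C = 1 - 12/(15^3 - 15) = 0.996429. Corrected H = 2.825625 / 0.996429 = 2.835753.
Step 5: Under H0, H ~ chi^2(3); p-value = 0.417648.
Step 6: alpha = 0.1. fail to reject H0.

H = 2.8358, df = 3, p = 0.417648, fail to reject H0.
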